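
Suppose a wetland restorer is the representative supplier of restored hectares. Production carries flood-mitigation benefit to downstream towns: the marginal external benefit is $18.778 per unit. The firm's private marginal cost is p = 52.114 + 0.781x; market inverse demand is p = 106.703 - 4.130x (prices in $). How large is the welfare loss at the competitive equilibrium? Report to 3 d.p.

Market equilibrium (private): 52.114 + 0.781x = 106.703 - 4.130x → x_m = 11.1157.
Social marginal cost = private MC − MEB = 33.336 + 0.781x.
Set SMC = demand: 33.336 + 0.781x = 106.703 - 4.130x → x* = 14.9393.
Between x* and x_m the wedge demand − SMC runs linearly from 0 to MEB(x_m), so the loss is a triangle.
DWL = ½ × 3.8236 × 18.7780 = 35.8998.

DWL = $35.900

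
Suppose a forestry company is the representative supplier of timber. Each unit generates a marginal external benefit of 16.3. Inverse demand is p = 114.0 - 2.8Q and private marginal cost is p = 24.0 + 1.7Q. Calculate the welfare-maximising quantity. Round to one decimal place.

Social marginal cost = private MC − MEB = 7.7 + 1.7Q.
Set SMC = demand: 7.7 + 1.7Q = 114.0 - 2.8Q → Q* = 23.6222.

Q* = 23.6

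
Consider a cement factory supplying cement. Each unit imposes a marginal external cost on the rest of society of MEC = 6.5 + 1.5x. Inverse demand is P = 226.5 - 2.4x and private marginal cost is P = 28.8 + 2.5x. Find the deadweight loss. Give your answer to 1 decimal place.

DWL = 350.9

Market equilibrium (private): 28.8 + 2.5x = 226.5 - 2.4x → x_m = 40.3469.
Social marginal cost = private MC + MEC = 35.3 + 4.0x.
Set SMC = demand: 35.3 + 4.0x = 226.5 - 2.4x → x* = 29.8750.
Between x* and x_m the wedge SMC − demand runs linearly from 0 to MEC(x_m), so the loss is a triangle.
DWL = ½ × 10.4719 × 67.0204 = 350.9155.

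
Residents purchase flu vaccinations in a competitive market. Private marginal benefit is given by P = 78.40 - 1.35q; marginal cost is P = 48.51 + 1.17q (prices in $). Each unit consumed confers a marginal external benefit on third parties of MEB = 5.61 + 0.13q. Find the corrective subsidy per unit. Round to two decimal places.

subsidy = $7.54 per unit

Social marginal benefit = demand + MEB = 84.01 - 1.22q.
Set SMB = MC: 84.01 - 1.22q = 48.51 + 1.17q → q* = 14.8536.
The Pigouvian subsidy equals MEB at q*: 5.61 + 0.13×14.8536 = 7.5410.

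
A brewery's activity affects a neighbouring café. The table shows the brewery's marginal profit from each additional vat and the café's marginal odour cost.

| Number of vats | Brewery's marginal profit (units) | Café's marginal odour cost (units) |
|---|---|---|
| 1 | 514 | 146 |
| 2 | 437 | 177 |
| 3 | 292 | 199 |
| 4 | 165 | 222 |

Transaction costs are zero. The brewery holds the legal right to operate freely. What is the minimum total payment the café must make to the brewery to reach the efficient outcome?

Left alone the brewery would choose level 4 (marginal profit stays positive).
Efficient level: k* = 3 (marginal profit ≥ marginal odour cost through 3).
The café must at least cover the brewery's forgone profit from cutting 4→3: 165 = 165.

165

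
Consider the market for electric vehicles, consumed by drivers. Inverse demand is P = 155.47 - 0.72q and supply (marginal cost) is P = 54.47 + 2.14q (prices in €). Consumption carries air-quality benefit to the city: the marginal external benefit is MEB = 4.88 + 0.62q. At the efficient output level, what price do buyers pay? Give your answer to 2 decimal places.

P = €121.44

Social marginal benefit = demand + MEB = 160.35 - 0.10q.
Set SMB = MC: 160.35 - 0.10q = 54.47 + 2.14q → q* = 47.2679.
Consumer price on the demand curve at q*: 155.47 − 0.72×47.2679 = 121.4371.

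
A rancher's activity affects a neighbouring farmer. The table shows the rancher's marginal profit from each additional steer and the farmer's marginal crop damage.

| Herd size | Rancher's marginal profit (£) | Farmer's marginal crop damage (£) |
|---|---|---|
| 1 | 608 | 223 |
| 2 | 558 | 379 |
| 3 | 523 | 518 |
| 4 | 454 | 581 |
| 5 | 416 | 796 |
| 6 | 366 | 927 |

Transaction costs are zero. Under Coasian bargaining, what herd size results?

3

Bargaining reaches the level where marginal profit last exceeds marginal crop damage.
That holds through level 3 (523 ≥ 518) but not at 4 (454 < 581).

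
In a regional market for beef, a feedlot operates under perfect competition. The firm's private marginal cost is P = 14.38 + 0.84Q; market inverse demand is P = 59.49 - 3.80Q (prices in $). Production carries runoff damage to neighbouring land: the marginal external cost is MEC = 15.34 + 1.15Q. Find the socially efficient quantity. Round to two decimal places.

Social marginal cost = private MC + MEC = 29.72 + 1.99Q.
Set SMC = demand: 29.72 + 1.99Q = 59.49 - 3.80Q → Q* = 5.1416.

Q* = 5.14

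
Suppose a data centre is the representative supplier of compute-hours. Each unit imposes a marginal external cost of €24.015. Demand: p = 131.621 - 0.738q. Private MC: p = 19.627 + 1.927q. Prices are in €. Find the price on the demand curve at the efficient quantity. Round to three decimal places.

P = €107.258

Social marginal cost = private MC + MEC = 43.642 + 1.927q.
Set SMC = demand: 43.642 + 1.927q = 131.621 - 0.738q → q* = 33.0128.
Consumer price on the demand curve at q*: 131.621 − 0.738×33.0128 = 107.2576.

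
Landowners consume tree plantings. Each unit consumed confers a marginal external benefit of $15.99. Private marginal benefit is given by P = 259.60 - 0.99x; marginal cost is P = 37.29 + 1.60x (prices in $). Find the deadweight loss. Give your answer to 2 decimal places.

Market equilibrium (private): 37.29 + 1.60x = 259.60 - 0.99x → x_m = 85.8340.
Social marginal benefit = demand + MEB = 275.59 - 0.99x.
Set SMB = MC: 275.59 - 0.99x = 37.29 + 1.60x → x* = 92.0077.
The loss is the area between SMB and MC from x* to x_m; with linear curves that's a triangle of height MEB(x_m).
DWL = ½ × 6.1737 × 15.9900 = 49.3587.

DWL = $49.36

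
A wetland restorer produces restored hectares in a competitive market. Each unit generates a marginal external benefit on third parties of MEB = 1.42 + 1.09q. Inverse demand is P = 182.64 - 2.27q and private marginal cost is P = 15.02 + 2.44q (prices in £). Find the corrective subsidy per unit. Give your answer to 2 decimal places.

subsidy = £52.32 per unit

Social marginal cost = private MC − MEB = 13.60 + 1.35q.
Set SMC = demand: 13.60 + 1.35q = 182.64 - 2.27q → q* = 46.6961.
The Pigouvian subsidy equals MEB at q*: 1.42 + 1.09×46.6961 = 52.3187.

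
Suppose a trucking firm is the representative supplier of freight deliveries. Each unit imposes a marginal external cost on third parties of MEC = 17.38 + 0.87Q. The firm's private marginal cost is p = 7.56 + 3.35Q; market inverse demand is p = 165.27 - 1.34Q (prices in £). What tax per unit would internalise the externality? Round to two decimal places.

tax = £39.34 per unit

Social marginal cost = private MC + MEC = 24.94 + 4.22Q.
Set SMC = demand: 24.94 + 4.22Q = 165.27 - 1.34Q → Q* = 25.2392.
The Pigouvian tax equals MEC at Q*: 17.38 + 0.87×25.2392 = 39.3381.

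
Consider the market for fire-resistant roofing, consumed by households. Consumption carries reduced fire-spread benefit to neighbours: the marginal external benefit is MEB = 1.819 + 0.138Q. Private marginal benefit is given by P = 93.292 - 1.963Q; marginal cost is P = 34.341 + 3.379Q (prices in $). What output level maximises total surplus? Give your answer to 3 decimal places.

Social marginal benefit = demand + MEB = 95.111 - 1.825Q.
Set SMB = MC: 95.111 - 1.825Q = 34.341 + 3.379Q → Q* = 11.6776.

Q* = 11.678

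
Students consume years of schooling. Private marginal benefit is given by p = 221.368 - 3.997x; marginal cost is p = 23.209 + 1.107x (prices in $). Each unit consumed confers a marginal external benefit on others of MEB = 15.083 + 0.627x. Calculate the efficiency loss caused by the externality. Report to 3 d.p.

DWL = $173.598

Market equilibrium (private): 23.209 + 1.107x = 221.368 - 3.997x → x_m = 38.8243.
Social marginal benefit = demand + MEB = 236.451 - 3.370x.
Set SMB = MC: 236.451 - 3.370x = 23.209 + 1.107x → x* = 47.6306.
The loss is the area between SMB and MC from x* to x_m; with linear curves that's a triangle of height MEB(x_m).
DWL = ½ × 8.8063 × 39.4258 = 173.5977.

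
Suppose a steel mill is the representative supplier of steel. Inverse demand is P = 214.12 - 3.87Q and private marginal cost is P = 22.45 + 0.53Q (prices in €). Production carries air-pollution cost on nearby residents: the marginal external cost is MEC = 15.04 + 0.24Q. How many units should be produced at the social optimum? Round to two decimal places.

Q* = 38.07

Social marginal cost = private MC + MEC = 37.49 + 0.77Q.
Set SMC = demand: 37.49 + 0.77Q = 214.12 - 3.87Q → Q* = 38.0668.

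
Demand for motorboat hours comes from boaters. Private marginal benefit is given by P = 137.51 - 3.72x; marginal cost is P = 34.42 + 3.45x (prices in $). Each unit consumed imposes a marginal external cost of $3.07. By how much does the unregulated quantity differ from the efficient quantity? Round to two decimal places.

Market equilibrium (private): 34.42 + 3.45x = 137.51 - 3.72x → x_m = 14.3780.
Social marginal benefit = demand − MEC = 134.44 - 3.72x.
Set SMB = MC: 134.44 - 3.72x = 34.42 + 3.45x → x* = 13.9498.
Gap = |14.3780 − 13.9498| = 0.4282.

0.43 units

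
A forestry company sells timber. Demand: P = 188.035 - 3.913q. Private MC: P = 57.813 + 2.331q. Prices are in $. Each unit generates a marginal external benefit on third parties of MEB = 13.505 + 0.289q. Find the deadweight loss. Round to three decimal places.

Market equilibrium (private): 57.813 + 2.331q = 188.035 - 3.913q → q_m = 20.8555.
Social marginal cost = private MC − MEB = 44.308 + 2.042q.
Set SMC = demand: 44.308 + 2.042q = 188.035 - 3.913q → q* = 24.1355.
The loss is the area between SMC and demand from q* to q_m; with linear curves that's a triangle of height MEB(q_m).
DWL = ½ × 3.2800 × 19.5323 = 32.0330.

DWL = $32.033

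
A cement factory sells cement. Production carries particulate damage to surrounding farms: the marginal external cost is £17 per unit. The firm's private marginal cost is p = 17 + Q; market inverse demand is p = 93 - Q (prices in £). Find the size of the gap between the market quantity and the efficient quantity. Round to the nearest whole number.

Market equilibrium (private): 17 + Q = 93 - Q → Q_m = 38.0000.
Social marginal cost = private MC + MEC = 34 + Q.
Set SMC = demand: 34 + Q = 93 - Q → Q* = 29.5000.
Gap = |38.0000 − 29.5000| = 8.5000.

9 units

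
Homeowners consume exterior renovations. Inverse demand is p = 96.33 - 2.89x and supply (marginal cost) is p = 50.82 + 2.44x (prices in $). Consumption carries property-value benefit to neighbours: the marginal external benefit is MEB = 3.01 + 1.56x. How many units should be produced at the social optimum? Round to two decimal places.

x* = 12.87

Social marginal benefit = demand + MEB = 99.34 - 1.33x.
Set SMB = MC: 99.34 - 1.33x = 50.82 + 2.44x → x* = 12.8700.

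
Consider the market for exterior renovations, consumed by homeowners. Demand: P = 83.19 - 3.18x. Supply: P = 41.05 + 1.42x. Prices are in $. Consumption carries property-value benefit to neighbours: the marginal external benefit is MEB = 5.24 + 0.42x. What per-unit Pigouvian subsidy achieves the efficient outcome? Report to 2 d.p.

Social marginal benefit = demand + MEB = 88.43 - 2.76x.
Set SMB = MC: 88.43 - 2.76x = 41.05 + 1.42x → x* = 11.3349.
The Pigouvian subsidy equals MEB at x*: 5.24 + 0.42×11.3349 = 10.0007.

subsidy = $10.00 per unit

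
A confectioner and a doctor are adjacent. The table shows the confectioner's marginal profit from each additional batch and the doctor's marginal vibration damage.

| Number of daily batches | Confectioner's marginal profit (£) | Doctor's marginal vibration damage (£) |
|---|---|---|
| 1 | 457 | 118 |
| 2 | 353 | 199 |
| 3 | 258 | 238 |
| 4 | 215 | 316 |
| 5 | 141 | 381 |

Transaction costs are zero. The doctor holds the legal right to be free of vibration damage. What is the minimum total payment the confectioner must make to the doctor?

Efficient level: marginal profit ≥ marginal vibration damage through level 3, so k* = 3.
With the doctor holding the right, the confectioner must at least compensate total damage at k*: 118 + 199 + 238 = 555.

£555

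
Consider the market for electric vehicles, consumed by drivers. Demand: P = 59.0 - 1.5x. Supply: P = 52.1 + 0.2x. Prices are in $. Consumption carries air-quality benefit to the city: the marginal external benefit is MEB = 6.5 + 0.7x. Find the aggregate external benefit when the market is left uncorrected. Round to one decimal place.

$32.1

Market equilibrium (private): 52.1 + 0.2x = 59.0 - 1.5x → x_m = 4.0588.
Total external benefit = ∫₀^{x_m} (6.5 + 0.7x) dx = 6.5×4.0588 + ½×0.7×4.0588² = 32.1481.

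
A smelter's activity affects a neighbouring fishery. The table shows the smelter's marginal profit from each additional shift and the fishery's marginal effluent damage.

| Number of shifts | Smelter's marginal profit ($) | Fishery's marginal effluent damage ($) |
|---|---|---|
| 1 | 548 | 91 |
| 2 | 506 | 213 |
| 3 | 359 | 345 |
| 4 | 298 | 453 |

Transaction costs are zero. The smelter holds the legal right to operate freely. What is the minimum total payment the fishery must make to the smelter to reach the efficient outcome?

Left alone the smelter would choose level 4 (marginal profit stays positive).
Efficient level: k* = 3 (marginal profit ≥ marginal effluent damage through 3).
The fishery must at least cover the smelter's forgone profit from cutting 4→3: 298 = 298.

$298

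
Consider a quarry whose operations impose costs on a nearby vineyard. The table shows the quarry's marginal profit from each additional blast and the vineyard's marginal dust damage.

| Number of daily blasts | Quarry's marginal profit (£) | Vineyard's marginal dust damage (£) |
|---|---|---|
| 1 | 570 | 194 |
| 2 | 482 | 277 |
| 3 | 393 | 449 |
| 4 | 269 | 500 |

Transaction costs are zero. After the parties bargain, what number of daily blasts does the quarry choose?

Bargaining reaches the level where marginal profit last exceeds marginal dust damage.
That holds through level 2 (482 ≥ 277) but not at 3 (393 < 449).

2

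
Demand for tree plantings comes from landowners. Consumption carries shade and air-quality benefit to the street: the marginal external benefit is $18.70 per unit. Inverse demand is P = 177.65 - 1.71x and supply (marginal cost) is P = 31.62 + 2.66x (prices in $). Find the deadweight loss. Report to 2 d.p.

DWL = $40.01

Market equilibrium (private): 31.62 + 2.66x = 177.65 - 1.71x → x_m = 33.4165.
Social marginal benefit = demand + MEB = 196.35 - 1.71x.
Set SMB = MC: 196.35 - 1.71x = 31.62 + 2.66x → x* = 37.6957.
Height of the DWL triangle at x_m is SMB(x_m) − MC(x_m) = MEB(x_m) = 18.7000.
DWL = ½ × 4.2792 × 18.7000 = 40.0105.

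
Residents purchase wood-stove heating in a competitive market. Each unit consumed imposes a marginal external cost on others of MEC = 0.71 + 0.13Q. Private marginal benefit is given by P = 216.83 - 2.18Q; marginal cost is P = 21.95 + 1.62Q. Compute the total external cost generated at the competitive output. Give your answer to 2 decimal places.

207.37

Market equilibrium (private): 21.95 + 1.62Q = 216.83 - 2.18Q → Q_m = 51.2842.
Total external cost = ∫₀^{Q_m} (0.71 + 0.13Q) dQ = 0.71×51.2842 + ½×0.13×51.2842² = 207.3663.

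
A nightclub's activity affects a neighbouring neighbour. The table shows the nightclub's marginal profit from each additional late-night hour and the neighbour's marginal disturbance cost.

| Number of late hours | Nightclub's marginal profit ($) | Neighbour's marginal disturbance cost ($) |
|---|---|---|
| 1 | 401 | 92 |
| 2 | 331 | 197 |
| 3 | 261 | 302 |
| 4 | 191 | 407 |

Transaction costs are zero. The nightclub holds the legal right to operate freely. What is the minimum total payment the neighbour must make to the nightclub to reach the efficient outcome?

$452

Left alone the nightclub would choose level 4 (marginal profit stays positive).
Efficient level: k* = 2 (marginal profit ≥ marginal disturbance cost through 2).
The neighbour must at least cover the nightclub's forgone profit from cutting 4→2: 261 + 191 = 452.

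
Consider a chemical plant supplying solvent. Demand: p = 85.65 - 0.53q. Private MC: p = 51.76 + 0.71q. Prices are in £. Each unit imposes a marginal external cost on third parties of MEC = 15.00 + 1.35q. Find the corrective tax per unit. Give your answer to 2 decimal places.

tax = £24.85 per unit

Social marginal cost = private MC + MEC = 66.76 + 2.06q.
Set SMC = demand: 66.76 + 2.06q = 85.65 - 0.53q → q* = 7.2934.
The Pigouvian tax equals MEC at q*: 15.00 + 1.35×7.2934 = 24.8461.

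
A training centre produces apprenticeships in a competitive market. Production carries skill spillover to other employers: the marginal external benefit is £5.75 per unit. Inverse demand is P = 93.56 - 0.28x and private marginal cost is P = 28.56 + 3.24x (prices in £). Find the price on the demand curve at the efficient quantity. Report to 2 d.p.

Social marginal cost = private MC − MEB = 22.81 + 3.24x.
Set SMC = demand: 22.81 + 3.24x = 93.56 - 0.28x → x* = 20.0994.
Consumer price on the demand curve at x*: 93.56 − 0.28×20.0994 = 87.9322.

P = £87.93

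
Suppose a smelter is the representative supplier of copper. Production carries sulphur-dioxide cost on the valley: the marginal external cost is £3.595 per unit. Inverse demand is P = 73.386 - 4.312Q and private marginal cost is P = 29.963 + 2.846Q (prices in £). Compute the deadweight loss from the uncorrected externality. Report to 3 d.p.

DWL = £0.903

Market equilibrium (private): 29.963 + 2.846Q = 73.386 - 4.312Q → Q_m = 6.0664.
Social marginal cost = private MC + MEC = 33.558 + 2.846Q.
Set SMC = demand: 33.558 + 2.846Q = 73.386 - 4.312Q → Q* = 5.5641.
The loss is the area between SMC and demand from Q* to Q_m; with linear curves that's a triangle of height MEC(Q_m).
DWL = ½ × 0.5023 × 3.5950 = 0.9029.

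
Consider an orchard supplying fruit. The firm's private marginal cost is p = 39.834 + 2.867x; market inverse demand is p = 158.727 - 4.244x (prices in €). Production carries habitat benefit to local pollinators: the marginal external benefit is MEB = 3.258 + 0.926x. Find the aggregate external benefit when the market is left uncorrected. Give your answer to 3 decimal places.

€183.902

Market equilibrium (private): 39.834 + 2.867x = 158.727 - 4.244x → x_m = 16.7196.
Total external benefit = ∫₀^{x_m} (3.258 + 0.926x) dx = 3.258×16.7196 + ½×0.926×16.7196² = 183.9018.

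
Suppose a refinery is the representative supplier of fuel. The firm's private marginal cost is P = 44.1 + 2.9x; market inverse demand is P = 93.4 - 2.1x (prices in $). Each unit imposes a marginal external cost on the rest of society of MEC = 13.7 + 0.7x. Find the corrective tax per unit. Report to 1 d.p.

tax = $18.1 per unit

Social marginal cost = private MC + MEC = 57.8 + 3.6x.
Set SMC = demand: 57.8 + 3.6x = 93.4 - 2.1x → x* = 6.2456.
The Pigouvian tax equals MEC at x*: 13.7 + 0.7×6.2456 = 18.0719.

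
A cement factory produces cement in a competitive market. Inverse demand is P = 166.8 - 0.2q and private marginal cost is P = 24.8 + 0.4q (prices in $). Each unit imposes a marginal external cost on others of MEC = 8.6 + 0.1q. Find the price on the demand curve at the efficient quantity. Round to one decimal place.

Social marginal cost = private MC + MEC = 33.4 + 0.5q.
Set SMC = demand: 33.4 + 0.5q = 166.8 - 0.2q → q* = 190.5714.
Consumer price on the demand curve at q*: 166.8 − 0.2×190.5714 = 128.6857.

P = $128.7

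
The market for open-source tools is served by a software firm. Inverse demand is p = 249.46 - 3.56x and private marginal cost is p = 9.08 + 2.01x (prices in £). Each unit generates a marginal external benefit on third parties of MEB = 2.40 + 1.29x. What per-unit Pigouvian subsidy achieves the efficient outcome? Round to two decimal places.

subsidy = £75.57 per unit

Social marginal cost = private MC − MEB = 6.68 + 0.72x.
Set SMC = demand: 6.68 + 0.72x = 249.46 - 3.56x → x* = 56.7243.
The Pigouvian subsidy equals MEB at x*: 2.40 + 1.29×56.7243 = 75.5743.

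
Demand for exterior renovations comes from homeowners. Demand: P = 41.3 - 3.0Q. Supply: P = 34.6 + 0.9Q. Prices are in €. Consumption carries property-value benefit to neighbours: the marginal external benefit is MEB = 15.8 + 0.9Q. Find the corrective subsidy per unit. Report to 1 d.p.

Social marginal benefit = demand + MEB = 57.1 - 2.1Q.
Set SMB = MC: 57.1 - 2.1Q = 34.6 + 0.9Q → Q* = 7.5000.
The Pigouvian subsidy equals MEB at Q*: 15.8 + 0.9×7.5000 = 22.5500.

subsidy = €22.6 per unit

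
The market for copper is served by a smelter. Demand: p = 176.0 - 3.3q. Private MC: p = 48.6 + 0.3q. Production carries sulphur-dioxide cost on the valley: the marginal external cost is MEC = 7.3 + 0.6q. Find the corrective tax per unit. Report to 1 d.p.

Social marginal cost = private MC + MEC = 55.9 + 0.9q.
Set SMC = demand: 55.9 + 0.9q = 176.0 - 3.3q → q* = 28.5952.
The Pigouvian tax equals MEC at q*: 7.3 + 0.6×28.5952 = 24.4571.

tax = 24.5 per unit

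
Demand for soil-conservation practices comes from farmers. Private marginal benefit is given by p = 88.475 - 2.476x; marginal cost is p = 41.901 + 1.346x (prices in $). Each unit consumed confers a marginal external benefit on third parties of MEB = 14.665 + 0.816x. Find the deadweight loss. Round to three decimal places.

Market equilibrium (private): 41.901 + 1.346x = 88.475 - 2.476x → x_m = 12.1858.
Social marginal benefit = demand + MEB = 103.140 - 1.660x.
Set SMB = MC: 103.140 - 1.660x = 41.901 + 1.346x → x* = 20.3723.
The welfare-loss triangle has base |x_m − x*| and height MEB(x_m) (the vertical gap between SMB and MC is zero at x* and MEB at x_m).
DWL = ½ × 8.1865 × 24.6086 = 100.7292.

DWL = $100.729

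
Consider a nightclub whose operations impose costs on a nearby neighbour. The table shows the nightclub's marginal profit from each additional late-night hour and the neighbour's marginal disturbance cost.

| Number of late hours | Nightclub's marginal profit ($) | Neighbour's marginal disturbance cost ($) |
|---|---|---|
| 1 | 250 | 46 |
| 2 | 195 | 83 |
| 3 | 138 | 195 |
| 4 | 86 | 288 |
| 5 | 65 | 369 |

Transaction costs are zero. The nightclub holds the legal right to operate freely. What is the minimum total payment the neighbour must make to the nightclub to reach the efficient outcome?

$289

Left alone the nightclub would choose level 5 (marginal profit stays positive).
Efficient level: k* = 2 (marginal profit ≥ marginal disturbance cost through 2).
The neighbour must at least cover the nightclub's forgone profit from cutting 5→2: 138 + 86 + 65 = 289.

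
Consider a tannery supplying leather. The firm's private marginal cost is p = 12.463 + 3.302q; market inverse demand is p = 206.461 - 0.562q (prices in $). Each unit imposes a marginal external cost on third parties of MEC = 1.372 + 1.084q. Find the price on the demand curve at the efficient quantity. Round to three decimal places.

Social marginal cost = private MC + MEC = 13.835 + 4.386q.
Set SMC = demand: 13.835 + 4.386q = 206.461 - 0.562q → q* = 38.9301.
Consumer price on the demand curve at q*: 206.461 − 0.562×38.9301 = 184.5823.

P = $184.582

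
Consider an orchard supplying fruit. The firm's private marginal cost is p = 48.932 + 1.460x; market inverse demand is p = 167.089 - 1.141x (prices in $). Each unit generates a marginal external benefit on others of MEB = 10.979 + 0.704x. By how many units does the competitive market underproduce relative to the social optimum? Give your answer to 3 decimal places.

Market equilibrium (private): 48.932 + 1.460x = 167.089 - 1.141x → x_m = 45.4275.
Social marginal cost = private MC − MEB = 37.953 + 0.756x.
Set SMC = demand: 37.953 + 0.756x = 167.089 - 1.141x → x* = 68.0738.
Gap = |45.4275 − 68.0738| = 22.6463.

22.646 units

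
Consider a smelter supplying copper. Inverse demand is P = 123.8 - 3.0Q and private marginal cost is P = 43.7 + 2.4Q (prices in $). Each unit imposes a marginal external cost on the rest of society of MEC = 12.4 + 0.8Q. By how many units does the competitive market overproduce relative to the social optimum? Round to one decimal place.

Market equilibrium (private): 43.7 + 2.4Q = 123.8 - 3.0Q → Q_m = 14.8333.
Social marginal cost = private MC + MEC = 56.1 + 3.2Q.
Set SMC = demand: 56.1 + 3.2Q = 123.8 - 3.0Q → Q* = 10.9194.
Gap = |14.8333 − 10.9194| = 3.9139.

3.9 units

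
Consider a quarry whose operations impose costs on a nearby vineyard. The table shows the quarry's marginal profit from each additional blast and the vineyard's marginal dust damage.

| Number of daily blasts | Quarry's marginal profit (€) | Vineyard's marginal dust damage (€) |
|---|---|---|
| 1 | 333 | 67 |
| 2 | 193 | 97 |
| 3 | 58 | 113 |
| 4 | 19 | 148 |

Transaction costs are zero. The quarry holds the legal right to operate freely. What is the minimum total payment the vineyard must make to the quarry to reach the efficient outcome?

Left alone the quarry would choose level 4 (marginal profit stays positive).
Efficient level: k* = 2 (marginal profit ≥ marginal dust damage through 2).
The vineyard must at least cover the quarry's forgone profit from cutting 4→2: 58 + 19 = 77.

€77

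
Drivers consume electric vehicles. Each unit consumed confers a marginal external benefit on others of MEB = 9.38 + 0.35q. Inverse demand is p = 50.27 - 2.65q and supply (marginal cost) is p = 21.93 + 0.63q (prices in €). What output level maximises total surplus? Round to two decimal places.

Social marginal benefit = demand + MEB = 59.65 - 2.30q.
Set SMB = MC: 59.65 - 2.30q = 21.93 + 0.63q → q* = 12.8737.

q* = 12.87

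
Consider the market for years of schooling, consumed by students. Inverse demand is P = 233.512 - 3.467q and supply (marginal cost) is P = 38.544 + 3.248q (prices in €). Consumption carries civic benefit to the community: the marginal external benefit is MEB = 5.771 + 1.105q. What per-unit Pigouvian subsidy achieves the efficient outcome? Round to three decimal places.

subsidy = €45.311 per unit

Social marginal benefit = demand + MEB = 239.283 - 2.362q.
Set SMB = MC: 239.283 - 2.362q = 38.544 + 3.248q → q* = 35.7824.
The Pigouvian subsidy equals MEB at q*: 5.771 + 1.105×35.7824 = 45.3106.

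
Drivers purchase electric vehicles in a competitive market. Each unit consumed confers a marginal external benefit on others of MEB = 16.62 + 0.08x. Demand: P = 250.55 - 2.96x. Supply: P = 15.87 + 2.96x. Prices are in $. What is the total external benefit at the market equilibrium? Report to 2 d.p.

Market equilibrium (private): 15.87 + 2.96x = 250.55 - 2.96x → x_m = 39.6419.
Total external benefit = ∫₀^{x_m} (16.62 + 0.08x) dx = 16.62×39.6419 + ½×0.08×39.6419² = 721.7076.

$721.71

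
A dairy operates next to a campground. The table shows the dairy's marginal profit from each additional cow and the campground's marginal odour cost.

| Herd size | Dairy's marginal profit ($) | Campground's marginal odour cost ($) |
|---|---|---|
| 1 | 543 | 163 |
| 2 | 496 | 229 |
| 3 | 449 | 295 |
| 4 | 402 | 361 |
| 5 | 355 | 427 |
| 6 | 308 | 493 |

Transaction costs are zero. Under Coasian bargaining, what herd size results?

4

Bargaining reaches the level where marginal profit last exceeds marginal odour cost.
That holds through level 4 (402 ≥ 361) but not at 5 (355 < 427).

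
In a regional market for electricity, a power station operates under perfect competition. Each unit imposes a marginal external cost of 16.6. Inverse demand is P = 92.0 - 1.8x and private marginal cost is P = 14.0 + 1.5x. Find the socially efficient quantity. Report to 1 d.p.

x* = 18.6

Social marginal cost = private MC + MEC = 30.6 + 1.5x.
Set SMC = demand: 30.6 + 1.5x = 92.0 - 1.8x → x* = 18.6061.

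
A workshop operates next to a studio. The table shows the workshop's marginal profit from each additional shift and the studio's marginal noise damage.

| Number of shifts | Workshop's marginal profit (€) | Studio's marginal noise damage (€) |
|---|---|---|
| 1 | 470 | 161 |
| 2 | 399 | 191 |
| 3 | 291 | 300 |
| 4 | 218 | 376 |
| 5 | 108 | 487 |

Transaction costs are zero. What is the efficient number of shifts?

2

Bargaining reaches the level where marginal profit last exceeds marginal noise damage.
That holds through level 2 (399 ≥ 191) but not at 3 (291 < 300).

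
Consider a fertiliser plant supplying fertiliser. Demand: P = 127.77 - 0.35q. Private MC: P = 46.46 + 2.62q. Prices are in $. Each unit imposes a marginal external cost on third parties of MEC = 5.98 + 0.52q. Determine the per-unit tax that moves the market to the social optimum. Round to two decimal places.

Social marginal cost = private MC + MEC = 52.44 + 3.14q.
Set SMC = demand: 52.44 + 3.14q = 127.77 - 0.35q → q* = 21.5845.
The Pigouvian tax equals MEC at q*: 5.98 + 0.52×21.5845 = 17.2039.

tax = $17.20 per unit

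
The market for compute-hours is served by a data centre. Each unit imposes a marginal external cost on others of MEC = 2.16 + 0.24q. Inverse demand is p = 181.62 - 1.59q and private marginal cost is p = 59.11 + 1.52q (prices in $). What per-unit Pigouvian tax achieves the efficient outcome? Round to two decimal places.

tax = $10.78 per unit

Social marginal cost = private MC + MEC = 61.27 + 1.76q.
Set SMC = demand: 61.27 + 1.76q = 181.62 - 1.59q → q* = 35.9254.
The Pigouvian tax equals MEC at q*: 2.16 + 0.24×35.9254 = 10.7821.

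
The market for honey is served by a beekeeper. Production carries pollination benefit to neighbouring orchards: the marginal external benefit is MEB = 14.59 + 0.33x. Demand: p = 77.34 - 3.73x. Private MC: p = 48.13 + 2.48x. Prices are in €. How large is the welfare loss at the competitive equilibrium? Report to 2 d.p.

DWL = €22.16

Market equilibrium (private): 48.13 + 2.48x = 77.34 - 3.73x → x_m = 4.7037.
Social marginal cost = private MC − MEB = 33.54 + 2.15x.
Set SMC = demand: 33.54 + 2.15x = 77.34 - 3.73x → x* = 7.4490.
The welfare-loss triangle has base |x_m − x*| and height MEB(x_m) (the vertical gap between SMC and demand is zero at x* and MEB at x_m).
DWL = ½ × 2.7453 × 16.1422 = 22.1576.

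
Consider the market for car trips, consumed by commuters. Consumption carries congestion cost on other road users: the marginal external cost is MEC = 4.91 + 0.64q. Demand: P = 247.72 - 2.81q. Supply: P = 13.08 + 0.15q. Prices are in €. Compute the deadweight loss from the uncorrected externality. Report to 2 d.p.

Market equilibrium (private): 13.08 + 0.15q = 247.72 - 2.81q → q_m = 79.2703.
Social marginal benefit = demand − MEC = 242.81 - 3.45q.
Set SMB = MC: 242.81 - 3.45q = 13.08 + 0.15q → q* = 63.8139.
Height of the DWL triangle at q_m is MC(q_m) − SMB(q_m) = MEC(q_m) = 55.6430.
DWL = ½ × 15.4564 × 55.6430 = 430.0202.

DWL = €430.02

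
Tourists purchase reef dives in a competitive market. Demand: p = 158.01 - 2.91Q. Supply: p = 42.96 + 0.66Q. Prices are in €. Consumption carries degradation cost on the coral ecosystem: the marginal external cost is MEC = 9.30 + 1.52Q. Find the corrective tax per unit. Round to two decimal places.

Social marginal benefit = demand − MEC = 148.71 - 4.43Q.
Set SMB = MC: 148.71 - 4.43Q = 42.96 + 0.66Q → Q* = 20.7760.
The Pigouvian tax equals MEC at Q*: 9.30 + 1.52×20.7760 = 40.8795.

tax = €40.88 per unit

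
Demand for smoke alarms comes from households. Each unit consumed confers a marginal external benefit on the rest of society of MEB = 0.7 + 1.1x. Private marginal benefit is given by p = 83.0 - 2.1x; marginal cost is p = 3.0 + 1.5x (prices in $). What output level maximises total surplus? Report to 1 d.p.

Social marginal benefit = demand + MEB = 83.7 - x.
Set SMB = MC: 83.7 - x = 3.0 + 1.5x → x* = 32.2800.

x* = 32.3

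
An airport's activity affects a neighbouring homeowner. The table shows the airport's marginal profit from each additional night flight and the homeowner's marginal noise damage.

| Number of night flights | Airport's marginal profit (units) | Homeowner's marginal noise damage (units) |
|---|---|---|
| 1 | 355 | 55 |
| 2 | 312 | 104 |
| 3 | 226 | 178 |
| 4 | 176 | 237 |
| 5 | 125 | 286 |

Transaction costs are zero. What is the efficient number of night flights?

3

Bargaining reaches the level where marginal profit last exceeds marginal noise damage.
That holds through level 3 (226 ≥ 178) but not at 4 (176 < 237).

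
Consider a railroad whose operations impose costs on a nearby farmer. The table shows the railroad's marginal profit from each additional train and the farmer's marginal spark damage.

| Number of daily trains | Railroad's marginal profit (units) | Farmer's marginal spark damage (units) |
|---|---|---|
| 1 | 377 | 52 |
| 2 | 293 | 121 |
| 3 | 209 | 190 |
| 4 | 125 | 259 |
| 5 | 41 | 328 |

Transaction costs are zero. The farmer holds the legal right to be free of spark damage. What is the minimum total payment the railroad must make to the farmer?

Efficient level: marginal profit ≥ marginal spark damage through level 3, so k* = 3.
With the farmer holding the right, the railroad must at least compensate total damage at k*: 52 + 121 + 190 = 363.

363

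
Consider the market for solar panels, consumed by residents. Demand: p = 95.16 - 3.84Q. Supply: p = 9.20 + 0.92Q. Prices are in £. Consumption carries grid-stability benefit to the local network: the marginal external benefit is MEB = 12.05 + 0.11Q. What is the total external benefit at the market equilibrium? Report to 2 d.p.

£235.55

Market equilibrium (private): 9.20 + 0.92Q = 95.16 - 3.84Q → Q_m = 18.0588.
Total external benefit = ∫₀^{Q_m} (12.05 + 0.11Q) dQ = 12.05×18.0588 + ½×0.11×18.0588² = 235.5452.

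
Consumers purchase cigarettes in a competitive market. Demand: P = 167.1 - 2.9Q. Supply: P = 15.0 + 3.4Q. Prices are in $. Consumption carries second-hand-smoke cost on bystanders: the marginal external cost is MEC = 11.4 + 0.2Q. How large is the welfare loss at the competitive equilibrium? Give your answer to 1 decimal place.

Market equilibrium (private): 15.0 + 3.4Q = 167.1 - 2.9Q → Q_m = 24.1429.
Social marginal benefit = demand − MEC = 155.7 - 3.1Q.
Set SMB = MC: 155.7 - 3.1Q = 15.0 + 3.4Q → Q* = 21.6462.
The loss is the area between SMB and MC from Q* to Q_m; with linear curves that's a triangle of height MEC(Q_m).
DWL = ½ × 2.4967 × 16.2286 = 20.2590.

DWL = $20.3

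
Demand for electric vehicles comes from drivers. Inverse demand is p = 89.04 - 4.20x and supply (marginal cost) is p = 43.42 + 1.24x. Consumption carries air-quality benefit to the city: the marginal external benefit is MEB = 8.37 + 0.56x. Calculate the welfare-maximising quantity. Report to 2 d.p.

x* = 11.06

Social marginal benefit = demand + MEB = 97.41 - 3.64x.
Set SMB = MC: 97.41 - 3.64x = 43.42 + 1.24x → x* = 11.0635.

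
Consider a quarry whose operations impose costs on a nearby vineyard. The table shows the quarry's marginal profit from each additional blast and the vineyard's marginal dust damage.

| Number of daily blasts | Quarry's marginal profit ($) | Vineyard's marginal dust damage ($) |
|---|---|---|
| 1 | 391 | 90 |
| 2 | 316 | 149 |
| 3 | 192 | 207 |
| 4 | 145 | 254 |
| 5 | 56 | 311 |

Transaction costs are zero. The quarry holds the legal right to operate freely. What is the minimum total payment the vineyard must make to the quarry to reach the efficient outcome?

$393

Left alone the quarry would choose level 5 (marginal profit stays positive).
Efficient level: k* = 2 (marginal profit ≥ marginal dust damage through 2).
The vineyard must at least cover the quarry's forgone profit from cutting 5→2: 192 + 145 + 56 = 393.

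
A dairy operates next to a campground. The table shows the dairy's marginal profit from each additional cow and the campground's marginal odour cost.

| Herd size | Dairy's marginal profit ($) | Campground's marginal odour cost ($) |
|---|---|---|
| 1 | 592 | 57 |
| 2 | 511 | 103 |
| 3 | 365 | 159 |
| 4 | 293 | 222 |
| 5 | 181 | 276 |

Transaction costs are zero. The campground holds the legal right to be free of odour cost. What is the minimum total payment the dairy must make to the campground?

$541

Efficient level: marginal profit ≥ marginal odour cost through level 4, so k* = 4.
With the campground holding the right, the dairy must at least compensate total damage at k*: 57 + 103 + 159 + 222 = 541.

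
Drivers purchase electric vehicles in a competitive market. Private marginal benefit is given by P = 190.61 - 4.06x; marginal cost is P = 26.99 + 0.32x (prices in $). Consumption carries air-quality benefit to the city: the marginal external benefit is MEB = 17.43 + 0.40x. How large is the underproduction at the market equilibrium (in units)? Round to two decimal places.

8.13 units

Market equilibrium (private): 26.99 + 0.32x = 190.61 - 4.06x → x_m = 37.3562.
Social marginal benefit = demand + MEB = 208.04 - 3.66x.
Set SMB = MC: 208.04 - 3.66x = 26.99 + 0.32x → x* = 45.4899.
Gap = |37.3562 − 45.4899| = 8.1337.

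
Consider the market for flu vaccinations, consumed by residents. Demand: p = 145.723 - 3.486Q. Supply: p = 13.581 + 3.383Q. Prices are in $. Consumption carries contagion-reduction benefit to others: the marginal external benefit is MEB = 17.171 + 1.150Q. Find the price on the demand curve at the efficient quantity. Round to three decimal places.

P = $54.710

Social marginal benefit = demand + MEB = 162.894 - 2.336Q.
Set SMB = MC: 162.894 - 2.336Q = 13.581 + 3.383Q → Q* = 26.1082.
Consumer price on the demand curve at Q*: 145.723 − 3.486×26.1082 = 54.7098.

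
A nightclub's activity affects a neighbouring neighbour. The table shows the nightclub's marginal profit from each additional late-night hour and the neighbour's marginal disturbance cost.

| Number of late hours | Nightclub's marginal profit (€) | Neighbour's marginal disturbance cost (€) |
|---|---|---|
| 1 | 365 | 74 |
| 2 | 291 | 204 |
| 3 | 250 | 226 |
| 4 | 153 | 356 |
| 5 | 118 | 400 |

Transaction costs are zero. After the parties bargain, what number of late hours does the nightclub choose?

3

Bargaining reaches the level where marginal profit last exceeds marginal disturbance cost.
That holds through level 3 (250 ≥ 226) but not at 4 (153 < 356).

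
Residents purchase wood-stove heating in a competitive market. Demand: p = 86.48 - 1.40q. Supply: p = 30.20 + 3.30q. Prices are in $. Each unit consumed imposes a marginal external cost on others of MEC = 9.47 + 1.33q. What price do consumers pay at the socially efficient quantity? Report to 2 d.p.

P = $75.61

Social marginal benefit = demand − MEC = 77.01 - 2.73q.
Set SMB = MC: 77.01 - 2.73q = 30.20 + 3.30q → q* = 7.7629.
Consumer price on the demand curve at q*: 86.48 − 1.40×7.7629 = 75.6119.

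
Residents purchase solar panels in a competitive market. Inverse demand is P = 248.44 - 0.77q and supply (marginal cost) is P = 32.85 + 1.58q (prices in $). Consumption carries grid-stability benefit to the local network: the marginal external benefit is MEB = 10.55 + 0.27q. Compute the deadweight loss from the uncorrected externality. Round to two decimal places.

DWL = $299.88

Market equilibrium (private): 32.85 + 1.58q = 248.44 - 0.77q → q_m = 91.7404.
Social marginal benefit = demand + MEB = 258.99 - 0.50q.
Set SMB = MC: 258.99 - 0.50q = 32.85 + 1.58q → q* = 108.7212.
Height of the DWL triangle at q_m is SMB(q_m) − MC(q_m) = MEB(q_m) = 35.3199.
DWL = ½ × 16.9808 × 35.3199 = 299.8801.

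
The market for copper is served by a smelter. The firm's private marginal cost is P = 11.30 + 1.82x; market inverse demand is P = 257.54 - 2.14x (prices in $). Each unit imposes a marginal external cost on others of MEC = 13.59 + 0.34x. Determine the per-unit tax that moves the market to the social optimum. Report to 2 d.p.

Social marginal cost = private MC + MEC = 24.89 + 2.16x.
Set SMC = demand: 24.89 + 2.16x = 257.54 - 2.14x → x* = 54.1047.
The Pigouvian tax equals MEC at x*: 13.59 + 0.34×54.1047 = 31.9856.

tax = $31.99 per unit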